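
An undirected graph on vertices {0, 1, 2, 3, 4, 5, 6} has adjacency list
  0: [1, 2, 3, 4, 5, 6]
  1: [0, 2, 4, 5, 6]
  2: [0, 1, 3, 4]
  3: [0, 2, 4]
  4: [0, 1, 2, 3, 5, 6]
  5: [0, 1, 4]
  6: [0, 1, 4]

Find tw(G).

A width-3 tree decomposition is:
Bags: B1 = {0, 1, 2, 4}  B2 = {0, 2, 3, 4}  B3 = {0, 1, 4, 6}  B4 = {0, 1, 4, 5}
Tree: B1–B2, B1–B3, B1–B4
Each bag holds 4 vertices, so the decomposition has width 3, which upper-bounds the treewidth. For the lower bound, the 4 vertices {0, 1, 2, 4} are pairwise adjacent, and any tree decomposition puts a clique entirely inside one bag — forcing width ≥ 3. Hence tw(G) = 3 exactly.

3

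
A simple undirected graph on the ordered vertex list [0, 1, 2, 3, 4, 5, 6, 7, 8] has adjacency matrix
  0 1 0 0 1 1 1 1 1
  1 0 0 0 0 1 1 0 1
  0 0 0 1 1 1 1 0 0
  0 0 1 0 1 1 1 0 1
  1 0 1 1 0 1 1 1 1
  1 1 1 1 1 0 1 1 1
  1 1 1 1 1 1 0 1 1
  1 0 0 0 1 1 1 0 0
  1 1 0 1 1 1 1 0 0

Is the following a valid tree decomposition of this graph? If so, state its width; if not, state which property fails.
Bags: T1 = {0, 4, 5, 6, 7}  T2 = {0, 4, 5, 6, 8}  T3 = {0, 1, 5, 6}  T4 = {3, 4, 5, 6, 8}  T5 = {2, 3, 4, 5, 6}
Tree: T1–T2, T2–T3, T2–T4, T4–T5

No — edge (8,1) lies in no bag.

A tree decomposition must satisfy three properties: every vertex lies in some bag; for every edge, both endpoints lie together in some bag; and for every vertex, the bags containing it form a connected subtree. Here edge (8,1) lies in no bag, so the decomposition is invalid.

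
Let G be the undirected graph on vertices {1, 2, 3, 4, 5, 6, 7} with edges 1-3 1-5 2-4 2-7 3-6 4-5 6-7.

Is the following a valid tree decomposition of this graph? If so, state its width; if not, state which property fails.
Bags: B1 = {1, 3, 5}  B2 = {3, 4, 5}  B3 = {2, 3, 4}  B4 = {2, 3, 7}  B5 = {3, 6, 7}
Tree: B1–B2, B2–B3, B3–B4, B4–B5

Yes; width 2.

Vertex coverage: the bags together contain {1, 2, 3, 4, 5, 6, 7}, the full vertex set. Edge coverage: each edge of G has both endpoints in at least one bag. Running intersection: for every vertex, the bags containing it form a connected subtree. All three properties hold, so this is a valid tree decomposition of width max|bag| − 1 = 2, and hence tw(G) ≤ 2.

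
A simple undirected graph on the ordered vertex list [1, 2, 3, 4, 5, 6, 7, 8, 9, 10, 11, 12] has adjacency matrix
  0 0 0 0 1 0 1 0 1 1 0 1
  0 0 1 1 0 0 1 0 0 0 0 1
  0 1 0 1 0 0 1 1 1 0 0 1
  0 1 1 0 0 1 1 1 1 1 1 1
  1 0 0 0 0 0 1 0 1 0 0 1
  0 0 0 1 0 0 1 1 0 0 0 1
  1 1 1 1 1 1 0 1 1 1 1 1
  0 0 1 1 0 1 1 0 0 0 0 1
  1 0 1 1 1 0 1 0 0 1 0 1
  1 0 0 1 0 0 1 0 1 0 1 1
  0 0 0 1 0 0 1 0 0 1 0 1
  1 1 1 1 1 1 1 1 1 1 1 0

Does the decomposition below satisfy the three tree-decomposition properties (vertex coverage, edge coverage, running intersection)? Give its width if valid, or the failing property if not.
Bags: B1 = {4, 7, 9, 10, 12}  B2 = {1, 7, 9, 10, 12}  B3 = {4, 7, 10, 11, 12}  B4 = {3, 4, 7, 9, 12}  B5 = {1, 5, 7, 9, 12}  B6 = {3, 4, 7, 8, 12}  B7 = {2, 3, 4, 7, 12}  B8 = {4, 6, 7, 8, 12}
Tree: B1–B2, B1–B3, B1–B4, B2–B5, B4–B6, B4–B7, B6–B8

Yes; width 4.

Every vertex of G appears in some bag (union = {1, 2, 3, 4, 5, 6, 7, 8, 9, 10, 11, 12}); every edge is covered by a bag; and for each vertex v the set of bags containing v is connected in the bag tree. The decomposition is therefore valid. The largest bag has 5 vertices, so the width is 4.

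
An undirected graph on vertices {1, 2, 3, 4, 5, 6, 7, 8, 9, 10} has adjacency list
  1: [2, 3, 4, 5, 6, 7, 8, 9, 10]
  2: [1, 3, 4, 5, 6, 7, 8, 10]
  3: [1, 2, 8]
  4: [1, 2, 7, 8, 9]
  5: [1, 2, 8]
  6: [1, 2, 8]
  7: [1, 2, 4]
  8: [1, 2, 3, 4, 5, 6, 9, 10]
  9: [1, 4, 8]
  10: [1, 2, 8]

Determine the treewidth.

A width-3 tree decomposition is:
Bags: B1 = {1, 2, 8, 10}  B2 = {1, 2, 3, 8}  B3 = {1, 2, 5, 8}  B4 = {1, 2, 6, 8}  B5 = {1, 2, 4, 8}  B6 = {1, 4, 8, 9}  B7 = {1, 2, 4, 7}
Tree: B1–B2, B1–B3, B1–B4, B3–B5, B5–B6, B5–B7
The largest bag has 4 vertices, giving width 3; this decomposition certifies tw(G) ≤ 3. On the other hand G contains the 4-clique {1, 4, 8, 9}. A clique must lie in a single bag of any decomposition, so no decomposition can have width below 3. Hence tw(G) = 3 exactly.

3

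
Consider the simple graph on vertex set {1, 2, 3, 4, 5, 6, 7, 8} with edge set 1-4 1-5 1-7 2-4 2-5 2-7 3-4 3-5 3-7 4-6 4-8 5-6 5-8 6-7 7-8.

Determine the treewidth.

3

A width-3 tree decomposition is:
Bags: B1 = {4, 5, 6, 7}  B2 = {4, 5, 7, 8}  B3 = {3, 4, 5, 7}  B4 = {2, 4, 5, 7}  B5 = {1, 4, 5, 7}
Tree: B1–B2, B2–B3, B3–B4, B4–B5
The largest bag has 4 vertices, giving width 3; this decomposition certifies tw(G) ≤ 3. For the lower bound: the 4 vertex sets {5,6}, {4,8}, {7}, {3} are disjoint, each induces a connected subgraph, and every pair is joined by at least one edge of G. Contracting each set to a single vertex therefore yields K_{4} as a minor, and since treewidth is minor-monotone, tw(G) ≥ tw(K_{4}) = 3. The upper and lower bounds meet at 3, so that is the treewidth.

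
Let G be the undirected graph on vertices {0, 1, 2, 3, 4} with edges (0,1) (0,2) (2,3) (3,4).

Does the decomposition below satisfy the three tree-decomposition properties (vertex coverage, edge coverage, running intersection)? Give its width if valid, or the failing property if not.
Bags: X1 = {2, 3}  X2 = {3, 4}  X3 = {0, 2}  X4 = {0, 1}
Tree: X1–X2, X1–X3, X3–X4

Every vertex of G appears in some bag (union = {0, 1, 2, 3, 4}); every edge is covered by a bag; and for each vertex v the set of bags containing v is connected in the bag tree. The decomposition is therefore valid. The largest bag has 2 vertices, so the width is 1.

Yes; width 1.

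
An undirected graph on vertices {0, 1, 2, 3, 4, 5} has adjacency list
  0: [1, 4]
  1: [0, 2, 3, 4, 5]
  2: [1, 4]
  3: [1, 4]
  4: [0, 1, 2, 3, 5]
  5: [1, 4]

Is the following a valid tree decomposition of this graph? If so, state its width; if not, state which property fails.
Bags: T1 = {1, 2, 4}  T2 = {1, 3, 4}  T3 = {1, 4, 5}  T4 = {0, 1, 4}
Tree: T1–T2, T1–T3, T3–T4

Vertex coverage: the bags together contain {0, 1, 2, 3, 4, 5}, the full vertex set. Edge coverage: each edge of G has both endpoints in at least one bag. Running intersection: for every vertex, the bags containing it form a connected subtree. All three properties hold, so this is a valid tree decomposition of width max|bag| − 1 = 2, and hence tw(G) ≤ 2.

Yes; width 2.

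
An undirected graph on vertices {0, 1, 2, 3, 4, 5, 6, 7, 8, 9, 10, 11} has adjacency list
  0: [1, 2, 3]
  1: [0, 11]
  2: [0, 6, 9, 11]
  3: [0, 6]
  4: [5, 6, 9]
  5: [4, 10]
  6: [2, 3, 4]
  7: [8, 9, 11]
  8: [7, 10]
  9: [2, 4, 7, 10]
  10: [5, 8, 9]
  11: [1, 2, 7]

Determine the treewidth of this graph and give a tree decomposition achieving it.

Each bag holds 4 vertices, so the decomposition has width 3, which upper-bounds the treewidth. For the lower bound: the 4 vertex sets {5,8,10}, {4}, {9}, {2,6,7,11} are disjoint, each induces a connected subgraph, and every pair is joined by at least one edge of G. Contracting each set to a single vertex therefore yields K_{4} as a minor, and since treewidth is minor-monotone, tw(G) ≥ tw(K_{4}) = 3. Hence tw(G) = 3 exactly.

Treewidth 3.
One optimal decomposition is:
Bags: B1 = {4, 5, 8, 10}  B2 = {4, 8, 9, 10}  B3 = {4, 7, 8, 9}  B4 = {4, 6, 7, 9}  B5 = {2, 6, 7, 9}  B6 = {2, 6, 7, 11}  B7 = {2, 3, 6, 11}  B8 = {0, 2, 3, 11}  B9 = {0, 1, 3, 11}
Tree: B1–B2, B2–B3, B3–B4, B4–B5, B5–B6, B6–B7, B7–B8, B8–B9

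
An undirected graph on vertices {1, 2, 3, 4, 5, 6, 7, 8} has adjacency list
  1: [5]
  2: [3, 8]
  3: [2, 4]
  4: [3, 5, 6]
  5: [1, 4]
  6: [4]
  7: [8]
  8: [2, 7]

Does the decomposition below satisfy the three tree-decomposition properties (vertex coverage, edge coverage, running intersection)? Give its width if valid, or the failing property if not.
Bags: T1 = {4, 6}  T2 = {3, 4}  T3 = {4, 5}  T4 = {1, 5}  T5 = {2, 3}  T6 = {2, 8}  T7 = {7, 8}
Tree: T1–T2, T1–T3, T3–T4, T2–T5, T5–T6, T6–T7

Checking the three conditions: (i) the bags cover all of {1, 2, 3, 4, 5, 6, 7, 8}; (ii) for each edge, some bag contains both endpoints; (iii) the bags containing any fixed vertex form a subtree. All hold, so the decomposition is valid with width 2 − 1 = 1.

Yes; width 1.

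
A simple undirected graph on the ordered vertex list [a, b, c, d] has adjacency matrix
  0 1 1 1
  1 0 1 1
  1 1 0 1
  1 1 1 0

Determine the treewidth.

3

A width-3 tree decomposition is:
Bags: B1 = {a, b, c, d}
Tree: (single bag)
With just one bag of size 4, the width is 4 − 1 = 3, so tw(G) ≤ 3. On the other hand G contains the 4-clique {a, b, c, d}. A clique must lie in a single bag of any decomposition, so no decomposition can have width below 3. The upper and lower bounds meet at 3, so that is the treewidth.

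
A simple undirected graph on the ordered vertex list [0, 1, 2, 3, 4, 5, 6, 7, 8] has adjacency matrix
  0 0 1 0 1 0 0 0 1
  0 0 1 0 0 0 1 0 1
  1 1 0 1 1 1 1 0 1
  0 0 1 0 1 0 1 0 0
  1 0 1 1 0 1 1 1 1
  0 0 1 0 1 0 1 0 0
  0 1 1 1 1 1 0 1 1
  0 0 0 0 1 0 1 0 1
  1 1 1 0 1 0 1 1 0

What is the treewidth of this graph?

A width-3 tree decomposition is:
Bags: B1 = {2, 4, 6, 8}  B2 = {2, 3, 4, 6}  B3 = {0, 2, 4, 8}  B4 = {2, 4, 5, 6}  B5 = {1, 2, 6, 8}  B6 = {4, 6, 7, 8}
Tree: B1–B2, B1–B3, B1–B4, B1–B5, B1–B6
Every bag has size at most 4, so the width is 4 − 1 = 3 and tw(G) ≤ 3. On the other hand G contains the 4-clique {1, 2, 6, 8}. A clique must lie in a single bag of any decomposition, so no decomposition can have width below 3. Combining the bounds, tw(G) = 3.

3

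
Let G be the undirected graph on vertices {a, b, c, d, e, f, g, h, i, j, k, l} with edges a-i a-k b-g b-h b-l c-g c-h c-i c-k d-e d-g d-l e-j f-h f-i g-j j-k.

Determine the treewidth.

A width-3 tree decomposition is:
Bags: B1 = {d, e, j, l}  B2 = {d, g, j, l}  B3 = {b, g, j, l}  B4 = {b, g, j, k}  B5 = {b, c, g, k}  B6 = {b, c, h, k}  B7 = {a, c, h, k}  B8 = {a, c, h, i}  B9 = {a, f, h, i}
Tree: B1–B2, B2–B3, B3–B4, B4–B5, B5–B6, B6–B7, B7–B8, B8–B9
The largest bag has 4 vertices, giving width 3; this decomposition certifies tw(G) ≤ 3. For the lower bound: the 4 vertex sets {d,e,l}, {j}, {g}, {b,c,h,k} are disjoint, each induces a connected subgraph, and every pair is joined by at least one edge of G. Contracting each set to a single vertex therefore yields K_{4} as a minor, and since treewidth is minor-monotone, tw(G) ≥ tw(K_{4}) = 3. The upper and lower bounds meet at 3, so that is the treewidth.

3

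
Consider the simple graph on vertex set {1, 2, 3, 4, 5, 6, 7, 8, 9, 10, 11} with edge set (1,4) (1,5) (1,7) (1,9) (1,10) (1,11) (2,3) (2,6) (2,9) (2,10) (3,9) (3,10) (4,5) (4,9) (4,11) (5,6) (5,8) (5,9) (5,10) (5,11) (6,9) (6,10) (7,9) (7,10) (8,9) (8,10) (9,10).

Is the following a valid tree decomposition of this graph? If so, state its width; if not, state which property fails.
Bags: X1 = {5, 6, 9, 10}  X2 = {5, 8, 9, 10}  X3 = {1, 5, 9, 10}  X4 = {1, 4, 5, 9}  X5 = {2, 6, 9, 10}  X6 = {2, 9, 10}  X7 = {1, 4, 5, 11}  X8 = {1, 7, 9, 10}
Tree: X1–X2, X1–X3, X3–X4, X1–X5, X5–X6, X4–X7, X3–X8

A tree decomposition must satisfy three properties: every vertex lies in some bag; for every edge, both endpoints lie together in some bag; and for every vertex, the bags containing it form a connected subtree. Here vertex 3 appears in no bag, so the decomposition is invalid.

No — vertex 3 appears in no bag.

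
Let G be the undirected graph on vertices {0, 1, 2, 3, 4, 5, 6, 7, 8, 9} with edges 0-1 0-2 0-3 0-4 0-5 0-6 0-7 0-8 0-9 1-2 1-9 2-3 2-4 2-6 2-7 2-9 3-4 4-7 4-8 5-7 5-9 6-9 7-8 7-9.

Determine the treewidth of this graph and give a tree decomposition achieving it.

Treewidth 3.
One such decomposition:
Bags: B1 = {0, 2, 4, 7}  B2 = {0, 2, 7, 9}  B3 = {0, 2, 3, 4}  B4 = {0, 1, 2, 9}  B5 = {0, 2, 6, 9}  B6 = {0, 4, 7, 8}  B7 = {0, 5, 7, 9}
Tree: B1–B2, B1–B3, B2–B4, B2–B5, B1–B6, B2–B7

Each bag holds 4 vertices, so the decomposition has width 3, which upper-bounds the treewidth. For the lower bound, the 4 vertices {0, 4, 7, 8} are pairwise adjacent, and any tree decomposition puts a clique entirely inside one bag — forcing width ≥ 3. Therefore the treewidth is 3.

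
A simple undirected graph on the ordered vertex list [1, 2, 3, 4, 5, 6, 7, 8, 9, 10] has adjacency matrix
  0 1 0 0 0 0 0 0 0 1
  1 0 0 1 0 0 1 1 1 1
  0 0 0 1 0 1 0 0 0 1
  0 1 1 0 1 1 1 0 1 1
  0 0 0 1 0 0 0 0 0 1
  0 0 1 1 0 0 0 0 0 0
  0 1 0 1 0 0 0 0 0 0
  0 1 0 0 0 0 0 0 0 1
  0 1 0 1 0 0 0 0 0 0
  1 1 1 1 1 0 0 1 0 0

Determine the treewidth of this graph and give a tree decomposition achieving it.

Each bag holds 3 vertices, so the decomposition has width 2, which upper-bounds the treewidth. Conversely, {2, 8, 10} is a clique of size 3, and the vertices of any clique must share a bag in every tree decomposition; so some bag has ≥ 3 vertices and tw(G) ≥ 2. Combining the bounds, tw(G) = 2.

Treewidth 2.
Bags: B1 = {2, 8, 10}  B2 = {2, 4, 10}  B3 = {3, 4, 10}  B4 = {2, 4, 9}  B5 = {4, 5, 10}  B6 = {1, 2, 10}  B7 = {2, 4, 7}  B8 = {3, 4, 6}
Tree: B1–B2, B2–B3, B2–B4, B2–B5, B1–B6, B4–B7, B3–B8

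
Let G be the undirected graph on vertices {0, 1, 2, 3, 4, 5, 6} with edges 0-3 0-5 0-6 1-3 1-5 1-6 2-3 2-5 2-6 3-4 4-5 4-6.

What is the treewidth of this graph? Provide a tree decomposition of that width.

Treewidth 3.
Bags: B1 = {0, 3, 5, 6}  B2 = {3, 4, 5, 6}  B3 = {2, 3, 5, 6}  B4 = {1, 3, 5, 6}
Tree: B1–B2, B2–B3, B3–B4

The largest bag has 4 vertices, giving width 3; this decomposition certifies tw(G) ≤ 3. For the lower bound: the 4 vertex sets {0,6}, {4,5}, {3}, {2} are disjoint, each induces a connected subgraph, and every pair is joined by at least one edge of G. Contracting each set to a single vertex therefore yields K_{4} as a minor, and since treewidth is minor-monotone, tw(G) ≥ tw(K_{4}) = 3. Therefore the treewidth is 3.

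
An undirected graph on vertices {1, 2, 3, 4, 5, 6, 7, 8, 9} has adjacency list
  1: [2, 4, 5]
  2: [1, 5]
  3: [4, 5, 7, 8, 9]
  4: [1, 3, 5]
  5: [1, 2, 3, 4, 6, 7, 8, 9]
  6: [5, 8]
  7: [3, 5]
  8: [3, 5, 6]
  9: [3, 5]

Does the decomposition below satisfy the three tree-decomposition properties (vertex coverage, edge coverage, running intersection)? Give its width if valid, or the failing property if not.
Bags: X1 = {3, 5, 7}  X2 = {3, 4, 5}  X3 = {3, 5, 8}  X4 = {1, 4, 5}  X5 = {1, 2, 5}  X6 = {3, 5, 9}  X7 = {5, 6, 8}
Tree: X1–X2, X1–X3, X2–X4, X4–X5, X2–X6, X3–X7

Checking the three conditions: (i) the bags cover all of {1, 2, 3, 4, 5, 6, 7, 8, 9}; (ii) for each edge, some bag contains both endpoints; (iii) the bags containing any fixed vertex form a subtree. All hold, so the decomposition is valid with width 3 − 1 = 2.

Yes; width 2.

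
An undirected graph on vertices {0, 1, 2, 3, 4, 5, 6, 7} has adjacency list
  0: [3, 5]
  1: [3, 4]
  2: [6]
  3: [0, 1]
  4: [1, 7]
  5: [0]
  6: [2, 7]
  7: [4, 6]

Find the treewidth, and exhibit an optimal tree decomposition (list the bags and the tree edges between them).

Treewidth 1.
Bags: B1 = {2, 6}  B2 = {6, 7}  B3 = {4, 7}  B4 = {1, 4}  B5 = {1, 3}  B6 = {0, 3}  B7 = {0, 5}
Tree: B1–B2, B2–B3, B3–B4, B4–B5, B5–B6, B6–B7

The largest bag has 2 vertices, giving width 1; this decomposition certifies tw(G) ≤ 1. Since G has at least one edge (e.g. 2–6), it is not an edgeless graph, so tw(G) ≥ 1. Hence tw(G) = 1 exactly.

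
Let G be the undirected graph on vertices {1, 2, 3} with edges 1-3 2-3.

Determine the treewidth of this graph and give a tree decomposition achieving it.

Treewidth 1.
Bags: B1 = {1, 3}  B2 = {2, 3}
Tree: B1–B2

Every bag has size at most 2, so the width is 2 − 1 = 1 and tw(G) ≤ 1. Any graph with an edge has treewidth ≥ 1, and G has the edge 3–1. Combining the bounds, tw(G) = 1.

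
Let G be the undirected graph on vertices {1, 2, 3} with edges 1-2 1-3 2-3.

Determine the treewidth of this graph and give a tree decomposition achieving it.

Treewidth 2.
Bags: B1 = {1, 2, 3}
Tree: (single bag)

A single bag containing all 3 vertices is trivially a valid decomposition of width 2. Conversely, {1, 2, 3} is a clique of size 3, and the vertices of any clique must share a bag in every tree decomposition; so some bag has ≥ 3 vertices and tw(G) ≥ 2. The upper and lower bounds meet at 2, so that is the treewidth.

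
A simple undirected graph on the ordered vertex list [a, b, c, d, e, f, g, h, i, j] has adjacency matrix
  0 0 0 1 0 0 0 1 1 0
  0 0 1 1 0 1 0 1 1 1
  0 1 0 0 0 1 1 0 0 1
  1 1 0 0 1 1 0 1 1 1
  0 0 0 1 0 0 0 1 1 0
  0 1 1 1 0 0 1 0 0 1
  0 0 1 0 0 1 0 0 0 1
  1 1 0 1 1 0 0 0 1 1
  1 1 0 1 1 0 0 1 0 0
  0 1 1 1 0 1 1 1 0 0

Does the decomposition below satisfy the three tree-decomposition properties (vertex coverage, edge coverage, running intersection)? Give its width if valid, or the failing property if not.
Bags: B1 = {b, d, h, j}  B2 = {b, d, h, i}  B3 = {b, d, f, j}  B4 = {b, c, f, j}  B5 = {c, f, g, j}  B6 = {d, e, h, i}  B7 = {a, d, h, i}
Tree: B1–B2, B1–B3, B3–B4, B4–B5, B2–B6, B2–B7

Yes; width 3.

Checking the three conditions: (i) the bags cover all of {a, b, c, d, e, f, g, h, i, j}; (ii) for each edge, some bag contains both endpoints; (iii) the bags containing any fixed vertex form a subtree. All hold, so the decomposition is valid with width 4 − 1 = 3.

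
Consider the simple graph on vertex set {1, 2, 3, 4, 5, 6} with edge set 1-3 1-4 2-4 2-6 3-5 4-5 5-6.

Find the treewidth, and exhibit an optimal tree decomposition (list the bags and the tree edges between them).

Every bag has size at most 3, so the width is 3 − 1 = 2 and tw(G) ≤ 2. For the lower bound, G contains the cycle 3–1–4–5–3, so G is not a forest; only forests have treewidth ≤ 1, hence tw(G) ≥ 2. Combining the bounds, tw(G) = 2.

Treewidth 2.
Bags: B1 = {1, 3, 5}  B2 = {1, 4, 5}  B3 = {4, 5, 6}  B4 = {2, 4, 6}
Tree: B1–B2, B2–B3, B3–B4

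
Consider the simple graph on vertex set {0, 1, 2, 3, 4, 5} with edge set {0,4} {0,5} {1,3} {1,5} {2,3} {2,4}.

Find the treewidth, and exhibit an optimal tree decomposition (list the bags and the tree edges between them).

Treewidth 2.
One such decomposition:
Bags: B1 = {1, 3, 5}  B2 = {0, 3, 5}  B3 = {0, 3, 4}  B4 = {2, 3, 4}
Tree: B1–B2, B2–B3, B3–B4

The largest bag has 3 vertices, giving width 2; this decomposition certifies tw(G) ≤ 2. The edges 3–1–5–0–4–2–3 form a cycle, so G is not a tree and its treewidth is at least 2. Therefore the treewidth is 2.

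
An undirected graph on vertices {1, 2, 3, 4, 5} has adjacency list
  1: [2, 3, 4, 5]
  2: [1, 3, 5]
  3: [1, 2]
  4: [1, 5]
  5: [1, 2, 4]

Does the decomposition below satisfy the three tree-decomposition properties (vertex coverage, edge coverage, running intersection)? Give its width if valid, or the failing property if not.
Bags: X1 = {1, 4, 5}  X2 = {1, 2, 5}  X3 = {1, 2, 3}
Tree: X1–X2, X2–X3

Checking the three conditions: (i) the bags cover all of {1, 2, 3, 4, 5}; (ii) for each edge, some bag contains both endpoints; (iii) the bags containing any fixed vertex form a subtree. All hold, so the decomposition is valid with width 3 − 1 = 2.

Yes; width 2.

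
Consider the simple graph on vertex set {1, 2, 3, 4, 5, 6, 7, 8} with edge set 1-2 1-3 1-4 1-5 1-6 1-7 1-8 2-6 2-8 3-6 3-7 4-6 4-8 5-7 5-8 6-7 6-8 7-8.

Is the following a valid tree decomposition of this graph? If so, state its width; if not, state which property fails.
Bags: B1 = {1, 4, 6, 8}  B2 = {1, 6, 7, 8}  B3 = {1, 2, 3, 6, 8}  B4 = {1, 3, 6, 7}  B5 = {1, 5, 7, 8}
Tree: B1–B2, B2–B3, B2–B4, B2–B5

A tree decomposition must satisfy three properties: every vertex lies in some bag; for every edge, both endpoints lie together in some bag; and for every vertex, the bags containing it form a connected subtree. Here bags containing vertex 3 are not connected in the tree, so the decomposition is invalid.

No — bags containing vertex 3 are not connected in the tree.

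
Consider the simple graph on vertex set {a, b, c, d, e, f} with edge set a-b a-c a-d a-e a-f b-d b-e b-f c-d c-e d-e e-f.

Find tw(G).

3

A width-3 tree decomposition is:
Bags: B1 = {a, c, d, e}  B2 = {a, b, d, e}  B3 = {a, b, e, f}
Tree: B1–B2, B2–B3
Each bag holds 4 vertices, so the decomposition has width 3, which upper-bounds the treewidth. For the lower bound, the 4 vertices {a, c, d, e} are pairwise adjacent, and any tree decomposition puts a clique entirely inside one bag — forcing width ≥ 3. Combining the bounds, tw(G) = 3.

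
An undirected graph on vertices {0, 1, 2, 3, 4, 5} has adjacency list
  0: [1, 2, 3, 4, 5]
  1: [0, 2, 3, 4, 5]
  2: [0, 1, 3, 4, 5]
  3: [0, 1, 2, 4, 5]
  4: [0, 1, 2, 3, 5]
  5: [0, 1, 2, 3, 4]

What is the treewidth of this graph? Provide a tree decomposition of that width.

Treewidth 5.
One optimal decomposition is:
Bags: B1 = {0, 1, 2, 3, 4, 5}
Tree: (single bag)

With just one bag of size 6, the width is 6 − 1 = 5, so tw(G) ≤ 5. On the other hand G contains the 6-clique {0, 1, 2, 3, 4, 5}. A clique must lie in a single bag of any decomposition, so no decomposition can have width below 5. Hence tw(G) = 5 exactly.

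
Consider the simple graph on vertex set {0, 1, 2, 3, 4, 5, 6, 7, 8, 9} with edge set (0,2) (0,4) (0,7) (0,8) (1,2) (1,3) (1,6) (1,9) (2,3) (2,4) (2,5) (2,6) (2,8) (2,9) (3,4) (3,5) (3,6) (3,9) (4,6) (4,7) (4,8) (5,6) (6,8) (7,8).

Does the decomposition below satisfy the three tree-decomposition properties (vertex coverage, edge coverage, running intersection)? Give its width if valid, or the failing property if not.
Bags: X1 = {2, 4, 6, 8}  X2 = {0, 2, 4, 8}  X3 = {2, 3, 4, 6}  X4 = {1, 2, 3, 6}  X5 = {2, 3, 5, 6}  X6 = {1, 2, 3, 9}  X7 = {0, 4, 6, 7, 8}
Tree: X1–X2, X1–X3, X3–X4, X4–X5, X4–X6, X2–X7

A tree decomposition must satisfy three properties: every vertex lies in some bag; for every edge, both endpoints lie together in some bag; and for every vertex, the bags containing it form a connected subtree. Here bags containing vertex 6 are not connected in the tree, so the decomposition is invalid.

No — bags containing vertex 6 are not connected in the tree.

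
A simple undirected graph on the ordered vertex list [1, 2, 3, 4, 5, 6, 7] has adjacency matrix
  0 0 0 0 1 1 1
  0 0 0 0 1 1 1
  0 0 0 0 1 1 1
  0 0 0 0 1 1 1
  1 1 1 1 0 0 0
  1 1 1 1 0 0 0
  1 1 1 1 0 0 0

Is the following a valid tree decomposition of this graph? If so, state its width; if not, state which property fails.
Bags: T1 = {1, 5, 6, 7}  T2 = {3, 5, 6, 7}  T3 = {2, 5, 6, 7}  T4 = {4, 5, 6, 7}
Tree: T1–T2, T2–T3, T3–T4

Yes; width 3.

Vertex coverage: the bags together contain {1, 2, 3, 4, 5, 6, 7}, the full vertex set. Edge coverage: each edge of G has both endpoints in at least one bag. Running intersection: for every vertex, the bags containing it form a connected subtree. All three properties hold, so this is a valid tree decomposition of width max|bag| − 1 = 3, and hence tw(G) ≤ 3.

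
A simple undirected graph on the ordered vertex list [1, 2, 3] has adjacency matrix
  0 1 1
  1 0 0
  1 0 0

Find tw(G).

A width-1 tree decomposition is:
Bags: B1 = {1, 3}  B2 = {1, 2}
Tree: B1–B2
Every bag has size at most 2, so the width is 2 − 1 = 1 and tw(G) ≤ 1. Any graph with an edge has treewidth ≥ 1, and G has the edge 3–1. The upper and lower bounds meet at 1, so that is the treewidth.

1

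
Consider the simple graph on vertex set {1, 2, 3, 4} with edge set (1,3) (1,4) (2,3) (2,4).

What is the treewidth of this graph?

2

A width-2 tree decomposition is:
Bags: B1 = {1, 2, 3}  B2 = {1, 2, 4}
Tree: B1–B2
The largest bag has 3 vertices, giving width 2; this decomposition certifies tw(G) ≤ 2. The edges 2–3–1–4–2 form a cycle, so G is not a tree and its treewidth is at least 2. The upper and lower bounds meet at 2, so that is the treewidth.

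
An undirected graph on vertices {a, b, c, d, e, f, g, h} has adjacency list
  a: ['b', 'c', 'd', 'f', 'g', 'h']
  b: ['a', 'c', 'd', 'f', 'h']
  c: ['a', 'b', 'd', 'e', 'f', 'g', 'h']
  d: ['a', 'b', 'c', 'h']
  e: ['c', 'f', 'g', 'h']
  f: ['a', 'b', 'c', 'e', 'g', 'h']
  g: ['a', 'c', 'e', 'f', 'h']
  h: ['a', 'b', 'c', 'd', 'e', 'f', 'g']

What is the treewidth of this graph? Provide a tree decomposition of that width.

Treewidth 4.
Bags: B1 = {a, c, f, g, h}  B2 = {a, b, c, f, h}  B3 = {a, b, c, d, h}  B4 = {c, e, f, g, h}
Tree: B1–B2, B2–B3, B1–B4

The largest bag has 5 vertices, giving width 4; this decomposition certifies tw(G) ≤ 4. Conversely, {a, b, c, d, h} is a clique of size 5, and the vertices of any clique must share a bag in every tree decomposition; so some bag has ≥ 5 vertices and tw(G) ≥ 4. Therefore the treewidth is 4.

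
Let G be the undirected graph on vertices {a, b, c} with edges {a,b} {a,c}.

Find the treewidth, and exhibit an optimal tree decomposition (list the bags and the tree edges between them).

Treewidth 1.
Bags: B1 = {a, c}  B2 = {a, b}
Tree: B1–B2

The largest bag has 2 vertices, giving width 1; this decomposition certifies tw(G) ≤ 1. Any graph with an edge has treewidth ≥ 1, and G has the edge a–c. Therefore the treewidth is 1.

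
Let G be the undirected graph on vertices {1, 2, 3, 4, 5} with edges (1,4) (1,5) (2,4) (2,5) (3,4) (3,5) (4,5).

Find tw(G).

A width-2 tree decomposition is:
Bags: B1 = {1, 4, 5}  B2 = {2, 4, 5}  B3 = {3, 4, 5}
Tree: B1–B2, B1–B3
Every bag has size at most 3, so the width is 3 − 1 = 2 and tw(G) ≤ 2. For the lower bound, the 3 vertices {1, 4, 5} are pairwise adjacent, and any tree decomposition puts a clique entirely inside one bag — forcing width ≥ 2. Combining the bounds, tw(G) = 2.

2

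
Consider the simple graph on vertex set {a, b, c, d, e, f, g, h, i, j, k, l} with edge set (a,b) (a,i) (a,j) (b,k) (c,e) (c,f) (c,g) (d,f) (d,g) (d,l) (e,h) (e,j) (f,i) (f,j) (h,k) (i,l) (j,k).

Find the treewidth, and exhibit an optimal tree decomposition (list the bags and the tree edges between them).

Treewidth 3.
One such decomposition:
Bags: B1 = {c, d, g, l}  B2 = {c, d, f, l}  B3 = {c, f, i, l}  B4 = {c, e, f, i}  B5 = {e, f, i, j}  B6 = {a, e, i, j}  B7 = {a, e, h, j}  B8 = {a, h, j, k}  B9 = {a, b, h, k}
Tree: B1–B2, B2–B3, B3–B4, B4–B5, B5–B6, B6–B7, B7–B8, B8–B9

Each bag holds 4 vertices, so the decomposition has width 3, which upper-bounds the treewidth. For the lower bound: the 4 vertex sets {d,g,l}, {c}, {f}, {a,e,i,j} are disjoint, each induces a connected subgraph, and every pair is joined by at least one edge of G. Contracting each set to a single vertex therefore yields K_{4} as a minor, and since treewidth is minor-monotone, tw(G) ≥ tw(K_{4}) = 3. Therefore the treewidth is 3.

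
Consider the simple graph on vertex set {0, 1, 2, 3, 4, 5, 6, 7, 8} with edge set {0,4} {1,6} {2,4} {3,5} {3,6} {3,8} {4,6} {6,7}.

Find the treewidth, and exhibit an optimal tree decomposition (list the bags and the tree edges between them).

The largest bag has 2 vertices, giving width 1; this decomposition certifies tw(G) ≤ 1. Any graph with an edge has treewidth ≥ 1, and G has the edge 1–6. The upper and lower bounds meet at 1, so that is the treewidth.

Treewidth 1.
One such decomposition:
Bags: B1 = {1, 6}  B2 = {6, 7}  B3 = {3, 6}  B4 = {4, 6}  B5 = {0, 4}  B6 = {2, 4}  B7 = {3, 8}  B8 = {3, 5}
Tree: B1–B2, B1–B3, B1–B4, B4–B5, B5–B6, B3–B7, B7–B8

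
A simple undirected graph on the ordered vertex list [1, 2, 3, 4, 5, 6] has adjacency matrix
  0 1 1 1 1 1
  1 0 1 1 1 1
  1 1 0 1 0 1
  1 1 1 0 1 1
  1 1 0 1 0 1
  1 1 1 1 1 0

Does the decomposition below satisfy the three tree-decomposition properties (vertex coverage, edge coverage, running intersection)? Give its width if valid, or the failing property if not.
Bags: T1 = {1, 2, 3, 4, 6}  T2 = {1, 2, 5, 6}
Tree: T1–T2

A tree decomposition must satisfy three properties: every vertex lies in some bag; for every edge, both endpoints lie together in some bag; and for every vertex, the bags containing it form a connected subtree. Here edge (4,5) lies in no bag, so the decomposition is invalid.

No — edge (4,5) lies in no bag.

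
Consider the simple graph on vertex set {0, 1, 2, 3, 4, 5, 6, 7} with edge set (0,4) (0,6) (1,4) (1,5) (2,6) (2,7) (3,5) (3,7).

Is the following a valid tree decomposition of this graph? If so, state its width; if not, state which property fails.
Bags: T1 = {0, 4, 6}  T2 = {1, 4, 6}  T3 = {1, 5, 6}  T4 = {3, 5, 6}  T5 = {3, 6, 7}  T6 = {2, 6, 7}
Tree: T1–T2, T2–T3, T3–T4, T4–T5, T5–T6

Vertex coverage: the bags together contain {0, 1, 2, 3, 4, 5, 6, 7}, the full vertex set. Edge coverage: each edge of G has both endpoints in at least one bag. Running intersection: for every vertex, the bags containing it form a connected subtree. All three properties hold, so this is a valid tree decomposition of width max|bag| − 1 = 2, and hence tw(G) ≤ 2.

Yes; width 2.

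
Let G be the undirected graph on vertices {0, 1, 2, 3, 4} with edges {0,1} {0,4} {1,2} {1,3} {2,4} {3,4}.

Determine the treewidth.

A width-2 tree decomposition is:
Bags: B1 = {0, 1, 4}  B2 = {1, 2, 4}  B3 = {1, 3, 4}
Tree: B1–B2, B2–B3
Every bag has size at most 3, so the width is 3 − 1 = 2 and tw(G) ≤ 2. For the lower bound, G contains the cycle 0–1–2–4–0, so G is not a forest; only forests have treewidth ≤ 1, hence tw(G) ≥ 2. The upper and lower bounds meet at 2, so that is the treewidth.

2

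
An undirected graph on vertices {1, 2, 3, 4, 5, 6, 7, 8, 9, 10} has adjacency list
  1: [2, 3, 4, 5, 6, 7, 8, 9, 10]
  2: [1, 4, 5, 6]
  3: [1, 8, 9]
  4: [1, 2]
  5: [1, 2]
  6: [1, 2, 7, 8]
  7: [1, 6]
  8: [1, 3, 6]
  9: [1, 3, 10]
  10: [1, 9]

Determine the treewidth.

A width-2 tree decomposition is:
Bags: B1 = {1, 2, 6}  B2 = {1, 6, 8}  B3 = {1, 6, 7}  B4 = {1, 2, 5}  B5 = {1, 2, 4}  B6 = {1, 3, 8}  B7 = {1, 3, 9}  B8 = {1, 9, 10}
Tree: B1–B2, B1–B3, B1–B4, B1–B5, B2–B6, B6–B7, B7–B8
Every bag has size at most 3, so the width is 3 − 1 = 2 and tw(G) ≤ 2. Conversely, {1, 2, 4} is a clique of size 3, and the vertices of any clique must share a bag in every tree decomposition; so some bag has ≥ 3 vertices and tw(G) ≥ 2. Hence tw(G) = 2 exactly.

2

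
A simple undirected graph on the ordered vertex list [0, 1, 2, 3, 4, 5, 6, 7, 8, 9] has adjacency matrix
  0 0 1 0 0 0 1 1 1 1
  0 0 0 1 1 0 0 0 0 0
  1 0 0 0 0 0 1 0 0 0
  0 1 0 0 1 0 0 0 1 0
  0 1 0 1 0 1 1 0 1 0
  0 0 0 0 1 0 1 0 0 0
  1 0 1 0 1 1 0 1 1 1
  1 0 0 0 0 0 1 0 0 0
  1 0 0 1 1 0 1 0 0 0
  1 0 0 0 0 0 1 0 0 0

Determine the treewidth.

A width-2 tree decomposition is:
Bags: B1 = {0, 6, 8}  B2 = {4, 6, 8}  B3 = {0, 6, 9}  B4 = {0, 2, 6}  B5 = {3, 4, 8}  B6 = {0, 6, 7}  B7 = {4, 5, 6}  B8 = {1, 3, 4}
Tree: B1–B2, B1–B3, B3–B4, B2–B5, B3–B6, B2–B7, B5–B8
Every bag has size at most 3, so the width is 3 − 1 = 2 and tw(G) ≤ 2. Conversely, {1, 3, 4} is a clique of size 3, and the vertices of any clique must share a bag in every tree decomposition; so some bag has ≥ 3 vertices and tw(G) ≥ 2. Hence tw(G) = 2 exactly.

2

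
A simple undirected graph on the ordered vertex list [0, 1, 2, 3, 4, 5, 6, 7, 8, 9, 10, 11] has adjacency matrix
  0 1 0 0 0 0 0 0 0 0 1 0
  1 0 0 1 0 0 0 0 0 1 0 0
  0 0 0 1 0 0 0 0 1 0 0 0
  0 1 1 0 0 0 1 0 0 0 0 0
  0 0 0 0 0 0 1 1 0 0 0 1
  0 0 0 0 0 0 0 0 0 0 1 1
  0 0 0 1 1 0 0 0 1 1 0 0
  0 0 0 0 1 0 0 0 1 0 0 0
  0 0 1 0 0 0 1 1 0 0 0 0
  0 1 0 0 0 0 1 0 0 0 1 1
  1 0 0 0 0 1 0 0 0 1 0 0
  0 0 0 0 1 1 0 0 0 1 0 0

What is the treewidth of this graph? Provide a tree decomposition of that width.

Treewidth 3.
Bags: B1 = {0, 1, 5, 10}  B2 = {1, 5, 9, 10}  B3 = {1, 5, 9, 11}  B4 = {1, 3, 9, 11}  B5 = {3, 6, 9, 11}  B6 = {3, 4, 6, 11}  B7 = {2, 3, 4, 6}  B8 = {2, 4, 6, 8}  B9 = {2, 4, 7, 8}
Tree: B1–B2, B2–B3, B3–B4, B4–B5, B5–B6, B6–B7, B7–B8, B8–B9

Each bag holds 4 vertices, so the decomposition has width 3, which upper-bounds the treewidth. For the lower bound: the 4 vertex sets {0,5,10}, {1}, {9}, {3,4,6,11} are disjoint, each induces a connected subgraph, and every pair is joined by at least one edge of G. Contracting each set to a single vertex therefore yields K_{4} as a minor, and since treewidth is minor-monotone, tw(G) ≥ tw(K_{4}) = 3. Hence tw(G) = 3 exactly.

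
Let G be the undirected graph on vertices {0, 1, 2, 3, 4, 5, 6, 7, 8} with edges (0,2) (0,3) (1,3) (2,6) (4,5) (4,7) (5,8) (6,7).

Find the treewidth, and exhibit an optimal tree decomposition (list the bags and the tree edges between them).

Treewidth 1.
Bags: B1 = {5, 8}  B2 = {4, 5}  B3 = {4, 7}  B4 = {6, 7}  B5 = {2, 6}  B6 = {0, 2}  B7 = {0, 3}  B8 = {1, 3}
Tree: B1–B2, B2–B3, B3–B4, B4–B5, B5–B6, B6–B7, B7–B8

The largest bag has 2 vertices, giving width 1; this decomposition certifies tw(G) ≤ 1. Since G has at least one edge (e.g. 8–5), it is not an edgeless graph, so tw(G) ≥ 1. Hence tw(G) = 1 exactly.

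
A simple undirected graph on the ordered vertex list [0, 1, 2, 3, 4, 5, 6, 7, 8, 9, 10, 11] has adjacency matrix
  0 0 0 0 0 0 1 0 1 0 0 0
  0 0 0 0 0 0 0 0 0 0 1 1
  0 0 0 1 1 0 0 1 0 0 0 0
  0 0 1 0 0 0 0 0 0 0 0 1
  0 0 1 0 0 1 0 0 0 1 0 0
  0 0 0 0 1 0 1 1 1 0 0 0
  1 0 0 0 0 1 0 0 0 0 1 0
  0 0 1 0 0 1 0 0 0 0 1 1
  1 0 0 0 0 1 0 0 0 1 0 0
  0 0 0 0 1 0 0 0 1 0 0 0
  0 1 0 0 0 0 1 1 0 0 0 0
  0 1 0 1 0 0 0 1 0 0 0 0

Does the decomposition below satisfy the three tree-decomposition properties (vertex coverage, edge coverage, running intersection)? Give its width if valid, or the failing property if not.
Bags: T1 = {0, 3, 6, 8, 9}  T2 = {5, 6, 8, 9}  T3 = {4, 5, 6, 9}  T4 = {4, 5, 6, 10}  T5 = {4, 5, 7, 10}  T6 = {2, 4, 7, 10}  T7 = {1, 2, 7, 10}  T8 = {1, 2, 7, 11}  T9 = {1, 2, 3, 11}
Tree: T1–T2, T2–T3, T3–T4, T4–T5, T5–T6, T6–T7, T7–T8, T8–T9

No — bags containing vertex 3 are not connected in the tree.

A tree decomposition must satisfy three properties: every vertex lies in some bag; for every edge, both endpoints lie together in some bag; and for every vertex, the bags containing it form a connected subtree. Here bags containing vertex 3 are not connected in the tree, so the decomposition is invalid.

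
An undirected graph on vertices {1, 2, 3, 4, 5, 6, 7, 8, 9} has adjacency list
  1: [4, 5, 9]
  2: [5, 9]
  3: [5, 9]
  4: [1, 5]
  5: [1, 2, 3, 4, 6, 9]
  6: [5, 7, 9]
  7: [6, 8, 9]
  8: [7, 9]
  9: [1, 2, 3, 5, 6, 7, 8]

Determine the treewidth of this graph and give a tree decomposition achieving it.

Each bag holds 3 vertices, so the decomposition has width 2, which upper-bounds the treewidth. Conversely, {7, 8, 9} is a clique of size 3, and the vertices of any clique must share a bag in every tree decomposition; so some bag has ≥ 3 vertices and tw(G) ≥ 2. Therefore the treewidth is 2.

Treewidth 2.
One such decomposition:
Bags: B1 = {6, 7, 9}  B2 = {5, 6, 9}  B3 = {7, 8, 9}  B4 = {3, 5, 9}  B5 = {1, 5, 9}  B6 = {1, 4, 5}  B7 = {2, 5, 9}
Tree: B1–B2, B1–B3, B2–B4, B2–B5, B5–B6, B5–B7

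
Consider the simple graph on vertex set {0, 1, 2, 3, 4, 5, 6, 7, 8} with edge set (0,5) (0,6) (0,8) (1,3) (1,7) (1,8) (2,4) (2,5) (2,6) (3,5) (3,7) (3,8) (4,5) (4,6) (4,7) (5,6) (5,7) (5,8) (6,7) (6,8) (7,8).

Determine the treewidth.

3

A width-3 tree decomposition is:
Bags: B1 = {5, 6, 7, 8}  B2 = {0, 5, 6, 8}  B3 = {4, 5, 6, 7}  B4 = {2, 4, 5, 6}  B5 = {3, 5, 7, 8}  B6 = {1, 3, 7, 8}
Tree: B1–B2, B1–B3, B3–B4, B1–B5, B5–B6
The largest bag has 4 vertices, giving width 3; this decomposition certifies tw(G) ≤ 3. On the other hand G contains the 4-clique {1, 3, 7, 8}. A clique must lie in a single bag of any decomposition, so no decomposition can have width below 3. Therefore the treewidth is 3.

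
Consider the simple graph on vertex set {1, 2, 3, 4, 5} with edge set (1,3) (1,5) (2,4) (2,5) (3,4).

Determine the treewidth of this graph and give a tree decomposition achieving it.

Treewidth 2.
One optimal decomposition is:
Bags: B1 = {2, 4, 5}  B2 = {1, 4, 5}  B3 = {1, 3, 4}
Tree: B1–B2, B2–B3

The largest bag has 3 vertices, giving width 2; this decomposition certifies tw(G) ≤ 2. The edges 4–2–5–1–3–4 form a cycle, so G is not a tree and its treewidth is at least 2. The upper and lower bounds meet at 2, so that is the treewidth.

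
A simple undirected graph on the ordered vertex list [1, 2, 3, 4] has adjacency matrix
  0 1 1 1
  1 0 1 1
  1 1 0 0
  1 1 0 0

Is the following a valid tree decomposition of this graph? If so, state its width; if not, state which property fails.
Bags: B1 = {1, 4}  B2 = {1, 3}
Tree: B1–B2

A tree decomposition must satisfy three properties: every vertex lies in some bag; for every edge, both endpoints lie together in some bag; and for every vertex, the bags containing it form a connected subtree. Here vertex 2 appears in no bag, so the decomposition is invalid.

No — vertex 2 appears in no bag.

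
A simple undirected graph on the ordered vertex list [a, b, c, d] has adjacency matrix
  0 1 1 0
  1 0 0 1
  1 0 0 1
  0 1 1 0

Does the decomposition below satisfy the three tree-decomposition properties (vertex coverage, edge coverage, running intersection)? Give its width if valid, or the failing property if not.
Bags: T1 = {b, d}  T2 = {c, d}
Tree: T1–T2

A tree decomposition must satisfy three properties: every vertex lies in some bag; for every edge, both endpoints lie together in some bag; and for every vertex, the bags containing it form a connected subtree. Here vertex a appears in no bag, so the decomposition is invalid.

No — vertex a appears in no bag.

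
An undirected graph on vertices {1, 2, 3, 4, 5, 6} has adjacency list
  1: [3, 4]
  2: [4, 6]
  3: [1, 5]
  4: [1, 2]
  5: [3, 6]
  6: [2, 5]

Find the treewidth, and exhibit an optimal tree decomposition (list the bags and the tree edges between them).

Treewidth 2.
Bags: B1 = {1, 2, 4}  B2 = {1, 2, 6}  B3 = {1, 5, 6}  B4 = {1, 3, 5}
Tree: B1–B2, B2–B3, B3–B4

Every bag has size at most 3, so the width is 3 − 1 = 2 and tw(G) ≤ 2. The edges 1–4–2–6–5–3–1 form a cycle, so G is not a tree and its treewidth is at least 2. The upper and lower bounds meet at 2, so that is the treewidth.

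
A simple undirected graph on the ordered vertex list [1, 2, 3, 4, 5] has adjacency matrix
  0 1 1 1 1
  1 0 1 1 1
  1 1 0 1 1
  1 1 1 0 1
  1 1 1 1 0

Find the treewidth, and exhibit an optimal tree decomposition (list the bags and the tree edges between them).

Treewidth 4.
One optimal decomposition is:
Bags: B1 = {1, 2, 3, 4, 5}
Tree: (single bag)

A single bag containing all 5 vertices is trivially a valid decomposition of width 4. On the other hand G contains the 5-clique {1, 2, 3, 4, 5}. A clique must lie in a single bag of any decomposition, so no decomposition can have width below 4. Therefore the treewidth is 4.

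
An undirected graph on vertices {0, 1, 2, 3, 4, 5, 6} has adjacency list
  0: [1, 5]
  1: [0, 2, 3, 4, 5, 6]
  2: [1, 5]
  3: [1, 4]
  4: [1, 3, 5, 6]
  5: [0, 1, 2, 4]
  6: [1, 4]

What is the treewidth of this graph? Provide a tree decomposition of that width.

Treewidth 2.
Bags: B1 = {1, 4, 6}  B2 = {1, 4, 5}  B3 = {0, 1, 5}  B4 = {1, 2, 5}  B5 = {1, 3, 4}
Tree: B1–B2, B2–B3, B3–B4, B2–B5

The largest bag has 3 vertices, giving width 2; this decomposition certifies tw(G) ≤ 2. On the other hand G contains the 3-clique {0, 1, 5}. A clique must lie in a single bag of any decomposition, so no decomposition can have width below 2. Therefore the treewidth is 2.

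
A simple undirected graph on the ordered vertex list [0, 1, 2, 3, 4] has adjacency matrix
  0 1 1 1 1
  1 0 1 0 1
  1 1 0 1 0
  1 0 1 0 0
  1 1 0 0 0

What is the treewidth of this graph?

2

A width-2 tree decomposition is:
Bags: B1 = {0, 1, 2}  B2 = {0, 2, 3}  B3 = {0, 1, 4}
Tree: B1–B2, B1–B3
Every bag has size at most 3, so the width is 3 − 1 = 2 and tw(G) ≤ 2. Conversely, {0, 1, 2} is a clique of size 3, and the vertices of any clique must share a bag in every tree decomposition; so some bag has ≥ 3 vertices and tw(G) ≥ 2. The upper and lower bounds meet at 2, so that is the treewidth.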